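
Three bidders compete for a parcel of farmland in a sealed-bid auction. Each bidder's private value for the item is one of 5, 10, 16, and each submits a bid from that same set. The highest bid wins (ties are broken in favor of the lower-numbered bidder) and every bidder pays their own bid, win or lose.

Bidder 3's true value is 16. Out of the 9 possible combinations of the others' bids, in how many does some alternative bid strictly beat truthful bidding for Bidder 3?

6

Others bid (5, 5): truth gives 0; bid 10 gives 6 > 0. Violating.
Others bid (5, 16): truth gives -16; bid 5 gives -5 > -16. Violating.
Others bid (10, 16): truth gives -16; bid 5 gives -5 > -16. Violating.
Others bid (16, 5): truth gives -16; bid 5 gives -5 > -16. Violating.
Others bid (5, 10): truth gives 0; no alternative beats it.
Others bid (10, 5): truth gives 0; no alternative beats it.
(Checking all 9 profiles: 6 have a profitable deviation, 3 do not.)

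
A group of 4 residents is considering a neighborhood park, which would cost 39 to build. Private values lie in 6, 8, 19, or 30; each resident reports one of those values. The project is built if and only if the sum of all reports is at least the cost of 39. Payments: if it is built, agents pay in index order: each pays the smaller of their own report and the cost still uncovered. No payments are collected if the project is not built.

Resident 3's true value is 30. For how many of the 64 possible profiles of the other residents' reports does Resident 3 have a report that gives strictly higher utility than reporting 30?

Others report (6, 6, 8): truth gives 3; report 19 gives 11 > 3. Violating.
Others report (6, 6, 19): truth gives 3; report 8 gives 22 > 3. Violating.
Others report (6, 6, 30): truth gives 3; report 6 gives 24 > 3. Violating.
Others report (6, 8, 6): truth gives 5; report 19 gives 11 > 5. Violating.
Others report (6, 6, 6): truth gives 3; no alternative beats it.
Others report (6, 30, 6): truth gives 27; no alternative beats it.
(Checking all 64 profiles: 31 have a profitable deviation, 33 do not.)

31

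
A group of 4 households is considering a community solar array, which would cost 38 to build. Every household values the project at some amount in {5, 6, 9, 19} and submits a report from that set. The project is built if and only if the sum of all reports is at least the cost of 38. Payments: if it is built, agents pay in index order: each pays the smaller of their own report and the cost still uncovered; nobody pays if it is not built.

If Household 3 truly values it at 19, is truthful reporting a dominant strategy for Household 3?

No

Consider the case where Household 1 reports 5, Household 2 reports 5 and Household 4 reports 19.
Truthful report 19: project built, pays 19, utility 19 - 19 = 0.
Report 9 instead: project built, pays 9, utility 19 - 9 = 10.
Since 10 > 0, reporting 9 is strictly better here, so truthful reporting is not dominant.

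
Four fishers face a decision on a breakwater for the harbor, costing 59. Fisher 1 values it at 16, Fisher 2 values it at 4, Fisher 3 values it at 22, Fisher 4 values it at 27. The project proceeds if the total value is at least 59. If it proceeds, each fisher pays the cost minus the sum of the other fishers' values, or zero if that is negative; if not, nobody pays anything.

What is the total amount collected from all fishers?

Total value 69 ≥ cost 59, so it is built.
Fisher 1: others sum to 53; max(0, 59 - 53) = 6.
Fisher 2: others sum to 65; max(0, 59 - 65) = 0.
Fisher 3: others sum to 47; max(0, 59 - 47) = 12.
Fisher 4: others sum to 42; max(0, 59 - 42) = 17.
Total collected = 6 + 0 + 12 + 17 = 35.

35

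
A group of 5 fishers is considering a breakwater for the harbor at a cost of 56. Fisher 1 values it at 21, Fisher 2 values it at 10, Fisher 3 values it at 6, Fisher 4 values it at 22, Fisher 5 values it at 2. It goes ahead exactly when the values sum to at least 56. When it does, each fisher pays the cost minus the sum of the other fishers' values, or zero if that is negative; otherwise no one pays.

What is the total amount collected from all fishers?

39

Total value 61 ≥ cost 56, so it is built.
Fisher 1: others sum to 40; max(0, 56 - 40) = 16.
Fisher 2: others sum to 51; max(0, 56 - 51) = 5.
Fisher 3: others sum to 55; max(0, 56 - 55) = 1.
Fisher 4: others sum to 39; max(0, 56 - 39) = 17.
Fisher 5: others sum to 59; max(0, 56 - 59) = 0.
Total collected = 16 + 5 + 1 + 17 + 0 = 39.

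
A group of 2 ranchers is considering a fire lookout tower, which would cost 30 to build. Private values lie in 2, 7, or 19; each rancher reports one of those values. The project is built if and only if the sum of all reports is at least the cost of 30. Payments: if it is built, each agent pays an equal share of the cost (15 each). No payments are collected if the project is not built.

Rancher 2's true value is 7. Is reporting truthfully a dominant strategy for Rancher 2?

Yes

Check each profile of the others' reports and compare truth against every alternative report.
Others report (2): truth gives 0, best alternative gives 0.
Others report (7): truth gives 0, best alternative gives 0.
Others report (19): truth gives 0, best alternative gives 0.
In every case the truthful report is at least as good as any alternative, so it is a dominant strategy.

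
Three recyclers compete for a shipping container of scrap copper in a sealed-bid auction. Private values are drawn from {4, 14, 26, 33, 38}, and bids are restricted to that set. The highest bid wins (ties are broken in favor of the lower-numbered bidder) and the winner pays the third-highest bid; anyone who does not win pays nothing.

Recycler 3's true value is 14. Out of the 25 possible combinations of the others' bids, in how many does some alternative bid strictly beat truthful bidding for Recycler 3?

Others bid (4, 14): truth gives 0; bid 26 gives 10 > 0. Violating.
Others bid (4, 26): truth gives 0; bid 33 gives 10 > 0. Violating.
Others bid (4, 33): truth gives 0; bid 38 gives 10 > 0. Violating.
Others bid (14, 4): truth gives 0; bid 26 gives 10 > 0. Violating.
Others bid (4, 4): truth gives 10; no alternative beats it.
Others bid (4, 38): truth gives 0; no alternative beats it.
(Checking all 25 profiles: 6 have a profitable deviation, 19 do not.)

6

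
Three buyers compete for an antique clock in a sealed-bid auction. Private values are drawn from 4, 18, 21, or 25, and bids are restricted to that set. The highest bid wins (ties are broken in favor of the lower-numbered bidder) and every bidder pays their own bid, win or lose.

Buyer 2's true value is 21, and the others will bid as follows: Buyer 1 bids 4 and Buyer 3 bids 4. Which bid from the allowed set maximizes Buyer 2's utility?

Bid 4: loses but pays 4, utility -4.
Bid 18: wins, pays 18, utility 21 - 18 = 3.
Bid 21: wins, pays 21, utility 21 - 21 = 0.
Bid 25: wins, pays 25, utility 21 - 25 = -4.
The best choice is 18 with utility 3.

18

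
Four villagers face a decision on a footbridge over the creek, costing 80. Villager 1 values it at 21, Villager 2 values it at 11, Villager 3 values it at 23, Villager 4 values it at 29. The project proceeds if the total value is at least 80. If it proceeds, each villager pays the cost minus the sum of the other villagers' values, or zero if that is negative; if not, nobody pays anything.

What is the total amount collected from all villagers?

68

Total value 84 ≥ cost 80, so it is built.
Villager 1: others sum to 63; max(0, 80 - 63) = 17.
Villager 2: others sum to 73; max(0, 80 - 73) = 7.
Villager 3: others sum to 61; max(0, 80 - 61) = 19.
Villager 4: others sum to 55; max(0, 80 - 55) = 25.
Total collected = 17 + 7 + 19 + 25 = 68.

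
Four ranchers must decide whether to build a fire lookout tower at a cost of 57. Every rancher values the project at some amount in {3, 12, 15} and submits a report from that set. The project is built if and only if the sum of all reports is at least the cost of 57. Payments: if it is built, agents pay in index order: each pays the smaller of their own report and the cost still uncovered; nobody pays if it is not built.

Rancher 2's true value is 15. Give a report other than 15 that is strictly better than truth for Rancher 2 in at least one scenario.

Suppose Rancher 1 reports 15, Rancher 3 reports 15 and Rancher 4 reports 15.
Report 15: project built, pays 15, utility 15 - 15 = 0.
Report 12: project built, pays 12, utility 15 - 12 = 3.
So reporting 12 beats truth here (3 > 0).

12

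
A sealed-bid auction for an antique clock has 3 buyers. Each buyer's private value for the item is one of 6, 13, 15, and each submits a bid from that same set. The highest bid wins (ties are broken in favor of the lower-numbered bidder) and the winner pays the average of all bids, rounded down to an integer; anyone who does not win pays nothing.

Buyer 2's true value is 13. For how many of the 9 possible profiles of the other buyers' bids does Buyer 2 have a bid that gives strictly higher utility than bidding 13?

2

Others bid (6, 15): truth gives 0; bid 15 gives 1 > 0. Violating.
Others bid (13, 6): truth gives 0; bid 15 gives 2 > 0. Violating.
Others bid (6, 6): truth gives 5; no alternative beats it.
Others bid (6, 13): truth gives 3; no alternative beats it.
(Checking all 9 profiles: 2 have a profitable deviation, 7 do not.)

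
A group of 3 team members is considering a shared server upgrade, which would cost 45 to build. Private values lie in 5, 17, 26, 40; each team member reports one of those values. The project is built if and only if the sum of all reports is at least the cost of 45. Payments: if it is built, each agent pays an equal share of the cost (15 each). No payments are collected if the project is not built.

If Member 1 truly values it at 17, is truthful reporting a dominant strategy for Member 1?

No

Consider the case where Member 2 reports 5 and Member 3 reports 5.
Truthful report 17: project not built, utility 0.
Report 40 instead: project built, pays 15, utility 17 - 15 = 2.
Since 2 > 0, reporting 40 is strictly better here, so truthful reporting is not dominant.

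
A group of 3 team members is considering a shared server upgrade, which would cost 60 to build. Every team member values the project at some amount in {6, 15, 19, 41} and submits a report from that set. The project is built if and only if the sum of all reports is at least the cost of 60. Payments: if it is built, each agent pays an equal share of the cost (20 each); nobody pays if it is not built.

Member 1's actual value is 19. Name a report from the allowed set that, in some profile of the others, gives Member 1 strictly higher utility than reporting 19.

Suppose Member 2 reports 6 and Member 3 reports 41.
Report 19: project built, pays 20, utility 19 - 20 = -1.
Report 6: project not built, utility 0.
So reporting 6 beats truth here (0 > -1).

6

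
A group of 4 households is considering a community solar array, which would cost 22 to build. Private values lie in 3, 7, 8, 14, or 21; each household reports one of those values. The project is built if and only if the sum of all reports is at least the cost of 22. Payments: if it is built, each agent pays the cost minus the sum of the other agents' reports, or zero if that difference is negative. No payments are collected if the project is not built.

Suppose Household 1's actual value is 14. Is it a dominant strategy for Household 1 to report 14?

Yes

Check each profile of the others' reports and compare truth against every alternative report.
Others report (3, 3, 21): truth gives 14, best alternative gives 14.
Others report (3, 7, 14): truth gives 14, best alternative gives 14.
Others report (3, 7, 21): truth gives 14, best alternative gives 14.
Others report (3, 8, 14): truth gives 14, best alternative gives 14.
Others report (3, 8, 21): truth gives 14, best alternative gives 14.
Others report (3, 14, 7): truth gives 14, best alternative gives 14.
(Remaining 119 profiles checked similarly; truth is weakly best in each.)
In every case the truthful report is at least as good as any alternative, so it is a dominant strategy.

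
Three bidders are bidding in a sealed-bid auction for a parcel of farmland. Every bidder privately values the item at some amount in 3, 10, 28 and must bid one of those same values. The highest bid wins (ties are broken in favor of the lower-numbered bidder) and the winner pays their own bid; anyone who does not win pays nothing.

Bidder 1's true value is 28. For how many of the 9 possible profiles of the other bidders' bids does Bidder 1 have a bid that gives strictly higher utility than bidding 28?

Others bid (3, 3): truth gives 0; bid 3 gives 25 > 0. Violating.
Others bid (3, 10): truth gives 0; bid 10 gives 18 > 0. Violating.
Others bid (10, 3): truth gives 0; bid 10 gives 18 > 0. Violating.
Others bid (10, 10): truth gives 0; bid 10 gives 18 > 0. Violating.
Others bid (3, 28): truth gives 0; no alternative beats it.
Others bid (10, 28): truth gives 0; no alternative beats it.
(Checking all 9 profiles: 4 have a profitable deviation, 5 do not.)

4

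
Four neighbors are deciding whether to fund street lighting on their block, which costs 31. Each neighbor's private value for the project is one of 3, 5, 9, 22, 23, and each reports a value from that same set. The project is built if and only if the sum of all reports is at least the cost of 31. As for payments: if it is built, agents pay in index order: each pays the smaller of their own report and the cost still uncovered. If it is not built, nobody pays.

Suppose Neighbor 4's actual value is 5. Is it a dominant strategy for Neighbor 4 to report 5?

Yes

Check each profile of the others' reports and compare truth against every alternative report.
Others report (3, 5, 23): truth gives 5, best alternative gives 5.
Others report (3, 9, 22): truth gives 5, best alternative gives 5.
Others report (3, 9, 23): truth gives 5, best alternative gives 5.
Others report (3, 22, 9): truth gives 5, best alternative gives 5.
Others report (3, 22, 22): truth gives 5, best alternative gives 5.
Others report (3, 22, 23): truth gives 5, best alternative gives 5.
(Remaining 119 profiles checked similarly; truth is weakly best in each.)
In every case the truthful report is at least as good as any alternative, so it is a dominant strategy.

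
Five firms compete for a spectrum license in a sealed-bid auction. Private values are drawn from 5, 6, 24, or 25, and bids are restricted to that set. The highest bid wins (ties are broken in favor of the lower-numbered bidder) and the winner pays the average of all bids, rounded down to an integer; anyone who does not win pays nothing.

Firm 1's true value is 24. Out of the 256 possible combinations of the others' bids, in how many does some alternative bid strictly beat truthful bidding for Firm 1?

Others bid (5, 5, 5, 5): truth gives 16; bid 5 gives 19 > 16. Violating.
Others bid (5, 5, 5, 6): truth gives 15; bid 6 gives 19 > 15. Violating.
Others bid (5, 5, 5, 25): truth gives 0; bid 25 gives 11 > 0. Violating.
Others bid (5, 5, 6, 5): truth gives 15; bid 6 gives 19 > 15. Violating.
Others bid (5, 5, 5, 24): truth gives 12; no alternative beats it.
Others bid (5, 5, 6, 24): truth gives 12; no alternative beats it.
(Checking all 256 profiles: 176 have a profitable deviation, 80 do not.)

176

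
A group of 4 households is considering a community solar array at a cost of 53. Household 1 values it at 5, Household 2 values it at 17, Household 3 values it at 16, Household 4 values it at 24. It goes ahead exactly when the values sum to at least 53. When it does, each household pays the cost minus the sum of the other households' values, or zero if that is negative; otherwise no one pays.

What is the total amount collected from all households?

30

Total value 62 ≥ cost 53, so it is built.
Household 1: others sum to 57; max(0, 53 - 57) = 0.
Household 2: others sum to 45; max(0, 53 - 45) = 8.
Household 3: others sum to 46; max(0, 53 - 46) = 7.
Household 4: others sum to 38; max(0, 53 - 38) = 15.
Total collected = 0 + 8 + 7 + 15 = 30.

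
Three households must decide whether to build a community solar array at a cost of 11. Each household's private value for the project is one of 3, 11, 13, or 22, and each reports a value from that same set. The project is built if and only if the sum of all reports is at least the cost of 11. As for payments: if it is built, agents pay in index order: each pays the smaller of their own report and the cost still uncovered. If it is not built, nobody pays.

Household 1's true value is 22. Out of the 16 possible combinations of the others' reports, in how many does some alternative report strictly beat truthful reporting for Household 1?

15

Others report (3, 11): truth gives 11; report 3 gives 19 > 11. Violating.
Others report (3, 13): truth gives 11; report 3 gives 19 > 11. Violating.
Others report (3, 22): truth gives 11; report 3 gives 19 > 11. Violating.
Others report (11, 3): truth gives 11; report 3 gives 19 > 11. Violating.
Others report (3, 3): truth gives 11; no alternative beats it.
(Checking all 16 profiles: 15 have a profitable deviation, 1 does not.)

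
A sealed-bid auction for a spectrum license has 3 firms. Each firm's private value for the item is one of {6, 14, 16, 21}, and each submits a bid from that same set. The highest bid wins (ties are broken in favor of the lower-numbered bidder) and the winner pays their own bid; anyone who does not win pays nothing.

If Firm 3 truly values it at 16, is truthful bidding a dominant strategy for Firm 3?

No

Consider the case where Firm 1 bids 6 and Firm 2 bids 6.
Truthful bid 16: wins, pays 16, utility 16 - 16 = 0.
Bid 14 instead: wins, pays 14, utility 16 - 14 = 2.
Since 2 > 0, bidding 14 is strictly better here, so truthful bidding is not dominant.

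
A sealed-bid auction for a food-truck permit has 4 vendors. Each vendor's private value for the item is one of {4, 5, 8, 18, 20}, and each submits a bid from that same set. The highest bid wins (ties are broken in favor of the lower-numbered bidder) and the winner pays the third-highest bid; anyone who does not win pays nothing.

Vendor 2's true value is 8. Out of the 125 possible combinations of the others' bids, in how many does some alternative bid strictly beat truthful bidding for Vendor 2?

24

Others bid (4, 4, 18): truth gives 0; bid 18 gives 4 > 0. Violating.
Others bid (4, 4, 20): truth gives 0; bid 20 gives 4 > 0. Violating.
Others bid (4, 5, 18): truth gives 0; bid 18 gives 3 > 0. Violating.
Others bid (4, 5, 20): truth gives 0; bid 20 gives 3 > 0. Violating.
Others bid (4, 4, 4): truth gives 4; no alternative beats it.
Others bid (4, 4, 5): truth gives 4; no alternative beats it.
(Checking all 125 profiles: 24 have a profitable deviation, 101 do not.)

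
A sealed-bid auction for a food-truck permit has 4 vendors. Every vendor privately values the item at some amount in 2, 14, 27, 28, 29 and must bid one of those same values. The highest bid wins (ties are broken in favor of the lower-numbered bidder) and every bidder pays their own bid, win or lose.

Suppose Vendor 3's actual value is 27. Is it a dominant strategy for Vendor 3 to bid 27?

No

Consider the case where Vendor 1 bids 2, Vendor 2 bids 2 and Vendor 4 bids 2.
Truthful bid 27: wins, pays 27, utility 27 - 27 = 0.
Bid 14 instead: wins, pays 14, utility 27 - 14 = 13.
Since 13 > 0, bidding 14 is strictly better here, so truthful bidding is not dominant.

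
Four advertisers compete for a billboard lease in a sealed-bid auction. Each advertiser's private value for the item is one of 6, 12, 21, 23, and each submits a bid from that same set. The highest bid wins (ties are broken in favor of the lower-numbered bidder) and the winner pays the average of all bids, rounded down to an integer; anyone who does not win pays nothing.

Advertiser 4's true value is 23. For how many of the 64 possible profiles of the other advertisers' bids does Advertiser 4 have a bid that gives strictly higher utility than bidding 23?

Others bid (6, 6, 6): truth gives 13; bid 12 gives 16 > 13. Violating.
Others bid (6, 12, 12): truth gives 10; bid 21 gives 11 > 10. Violating.
Others bid (12, 6, 12): truth gives 10; bid 21 gives 11 > 10. Violating.
Others bid (12, 12, 6): truth gives 10; bid 21 gives 11 > 10. Violating.
Others bid (6, 6, 12): truth gives 12; no alternative beats it.
Others bid (6, 6, 21): truth gives 9; no alternative beats it.
(Checking all 64 profiles: 4 have a profitable deviation, 60 do not.)

4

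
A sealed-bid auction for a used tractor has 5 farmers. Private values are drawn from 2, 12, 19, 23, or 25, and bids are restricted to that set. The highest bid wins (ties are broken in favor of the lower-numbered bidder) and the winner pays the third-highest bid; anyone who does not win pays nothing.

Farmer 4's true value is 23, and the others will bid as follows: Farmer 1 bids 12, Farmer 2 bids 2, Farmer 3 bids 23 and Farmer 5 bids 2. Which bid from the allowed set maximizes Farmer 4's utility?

Bid 2: loses, pays 0, utility 0.
Bid 12: loses, pays 0, utility 0.
Bid 19: loses, pays 0, utility 0.
Bid 23: loses, pays 0, utility 0.
Bid 25: wins, pays 12, utility 23 - 12 = 11.
The best choice is 25 with utility 11.

25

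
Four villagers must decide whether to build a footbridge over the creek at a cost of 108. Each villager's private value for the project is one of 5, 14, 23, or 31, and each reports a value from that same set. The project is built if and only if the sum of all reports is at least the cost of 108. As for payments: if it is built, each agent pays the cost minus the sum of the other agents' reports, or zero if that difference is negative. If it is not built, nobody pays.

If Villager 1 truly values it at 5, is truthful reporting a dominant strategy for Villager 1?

Yes

Check each profile of the others' reports and compare truth against every alternative report.
Others report (5, 5, 5): truth gives 0, best alternative gives 0.
Others report (5, 5, 14): truth gives 0, best alternative gives 0.
Others report (5, 5, 23): truth gives 0, best alternative gives 0.
Others report (5, 5, 31): truth gives 0, best alternative gives 0.
Others report (5, 14, 5): truth gives 0, best alternative gives 0.
Others report (5, 14, 14): truth gives 0, best alternative gives 0.
(Remaining 58 profiles checked similarly; truth is weakly best in each.)
In every case the truthful report is at least as good as any alternative, so it is a dominant strategy.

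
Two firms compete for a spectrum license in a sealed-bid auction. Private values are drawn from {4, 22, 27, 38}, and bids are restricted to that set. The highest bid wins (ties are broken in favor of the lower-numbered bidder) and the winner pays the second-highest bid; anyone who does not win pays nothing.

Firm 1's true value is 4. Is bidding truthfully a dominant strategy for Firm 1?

Check each profile of the others' bids and compare truth against every alternative bid.
Others bid (22): truth gives 0, best alternative gives -18.
Others bid (4): truth gives 0, best alternative gives 0.
Others bid (27): truth gives 0, best alternative gives 0.
Others bid (38): truth gives 0, best alternative gives 0.
In every case the truthful bid is at least as good as any alternative, so it is a dominant strategy.

Yes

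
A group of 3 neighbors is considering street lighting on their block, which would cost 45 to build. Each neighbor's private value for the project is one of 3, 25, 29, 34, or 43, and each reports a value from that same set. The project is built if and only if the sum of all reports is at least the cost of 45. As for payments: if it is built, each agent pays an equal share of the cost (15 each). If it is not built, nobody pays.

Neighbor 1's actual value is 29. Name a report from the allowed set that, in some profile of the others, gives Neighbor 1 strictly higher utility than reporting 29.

Suppose Neighbor 2 reports 3 and Neighbor 3 reports 3.
Report 29: project not built, utility 0.
Report 43: project built, pays 15, utility 29 - 15 = 14.
So reporting 43 beats truth here (14 > 0).

43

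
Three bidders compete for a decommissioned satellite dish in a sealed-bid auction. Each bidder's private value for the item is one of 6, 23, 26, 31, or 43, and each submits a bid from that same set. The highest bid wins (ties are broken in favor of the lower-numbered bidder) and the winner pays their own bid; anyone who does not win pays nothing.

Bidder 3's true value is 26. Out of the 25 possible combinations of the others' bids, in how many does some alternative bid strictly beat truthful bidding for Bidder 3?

1

Others bid (6, 6): truth gives 0; bid 23 gives 3 > 0. Violating.
Others bid (6, 23): truth gives 0; no alternative beats it.
Others bid (6, 26): truth gives 0; no alternative beats it.
(Checking all 25 profiles: 1 has a profitable deviation, 24 do not.)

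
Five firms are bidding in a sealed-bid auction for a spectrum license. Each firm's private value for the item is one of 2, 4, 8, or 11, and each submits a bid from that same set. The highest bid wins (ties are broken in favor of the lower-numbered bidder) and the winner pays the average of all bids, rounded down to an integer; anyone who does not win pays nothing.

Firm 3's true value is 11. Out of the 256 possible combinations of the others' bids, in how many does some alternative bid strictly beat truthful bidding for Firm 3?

Others bid (2, 2, 2, 2): truth gives 8; bid 4 gives 9 > 8. Violating.
Others bid (2, 2, 2, 4): truth gives 7; bid 4 gives 9 > 7. Violating.
Others bid (2, 2, 2, 8): truth gives 6; bid 8 gives 7 > 6. Violating.
Others bid (2, 2, 4, 2): truth gives 7; bid 4 gives 9 > 7. Violating.
Others bid (2, 2, 2, 11): truth gives 6; no alternative beats it.
Others bid (2, 2, 4, 11): truth gives 5; no alternative beats it.
(Checking all 256 profiles: 23 have a profitable deviation, 233 do not.)

23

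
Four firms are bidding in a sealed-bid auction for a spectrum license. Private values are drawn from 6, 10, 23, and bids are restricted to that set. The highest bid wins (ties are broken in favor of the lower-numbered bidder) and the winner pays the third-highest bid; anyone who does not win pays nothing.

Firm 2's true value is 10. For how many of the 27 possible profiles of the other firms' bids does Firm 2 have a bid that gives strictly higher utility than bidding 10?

3

Others bid (6, 6, 23): truth gives 0; bid 23 gives 4 > 0. Violating.
Others bid (6, 23, 6): truth gives 0; bid 23 gives 4 > 0. Violating.
Others bid (10, 6, 6): truth gives 0; bid 23 gives 4 > 0. Violating.
Others bid (6, 6, 6): truth gives 4; no alternative beats it.
Others bid (6, 6, 10): truth gives 4; no alternative beats it.
(Checking all 27 profiles: 3 have a profitable deviation, 24 do not.)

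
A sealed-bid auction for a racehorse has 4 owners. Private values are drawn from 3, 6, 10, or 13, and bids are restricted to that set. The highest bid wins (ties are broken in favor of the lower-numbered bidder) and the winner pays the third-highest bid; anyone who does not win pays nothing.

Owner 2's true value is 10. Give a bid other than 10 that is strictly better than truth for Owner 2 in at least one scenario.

13

Suppose Owner 1 bids 3, Owner 3 bids 3 and Owner 4 bids 13.
Bid 10: loses, pays 0, utility 0.
Bid 13: wins, pays 3, utility 10 - 3 = 7.
So bidding 13 beats truth here (7 > 0).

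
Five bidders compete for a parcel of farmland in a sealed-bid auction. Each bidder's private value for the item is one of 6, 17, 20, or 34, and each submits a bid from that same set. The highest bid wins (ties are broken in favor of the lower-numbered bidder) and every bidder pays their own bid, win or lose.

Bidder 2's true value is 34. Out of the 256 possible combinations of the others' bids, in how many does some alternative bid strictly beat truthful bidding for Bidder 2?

Others bid (6, 6, 6, 6): truth gives 0; bid 17 gives 17 > 0. Violating.
Others bid (6, 6, 6, 17): truth gives 0; bid 17 gives 17 > 0. Violating.
Others bid (6, 6, 6, 20): truth gives 0; bid 20 gives 14 > 0. Violating.
Others bid (6, 6, 17, 6): truth gives 0; bid 17 gives 17 > 0. Violating.
Others bid (6, 6, 6, 34): truth gives 0; no alternative beats it.
Others bid (6, 6, 17, 34): truth gives 0; no alternative beats it.
(Checking all 256 profiles: 118 have a profitable deviation, 138 do not.)

118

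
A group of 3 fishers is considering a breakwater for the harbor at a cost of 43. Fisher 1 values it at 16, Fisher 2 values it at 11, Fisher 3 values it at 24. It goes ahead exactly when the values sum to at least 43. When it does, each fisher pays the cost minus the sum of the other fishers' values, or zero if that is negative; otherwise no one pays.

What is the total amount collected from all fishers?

Total value 51 ≥ cost 43, so it is built.
Fisher 1: others sum to 35; max(0, 43 - 35) = 8.
Fisher 2: others sum to 40; max(0, 43 - 40) = 3.
Fisher 3: others sum to 27; max(0, 43 - 27) = 16.
Total collected = 8 + 3 + 16 = 27.

27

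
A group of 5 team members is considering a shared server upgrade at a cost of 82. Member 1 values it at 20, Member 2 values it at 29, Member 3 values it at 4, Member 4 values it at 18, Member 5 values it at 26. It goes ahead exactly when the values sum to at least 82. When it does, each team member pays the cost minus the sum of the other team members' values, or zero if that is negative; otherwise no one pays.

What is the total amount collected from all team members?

33

Total value 97 ≥ cost 82, so it is built.
Member 1: others sum to 77; max(0, 82 - 77) = 5.
Member 2: others sum to 68; max(0, 82 - 68) = 14.
Member 3: others sum to 93; max(0, 82 - 93) = 0.
Member 4: others sum to 79; max(0, 82 - 79) = 3.
Member 5: others sum to 71; max(0, 82 - 71) = 11.
Total collected = 5 + 14 + 0 + 3 + 11 = 33.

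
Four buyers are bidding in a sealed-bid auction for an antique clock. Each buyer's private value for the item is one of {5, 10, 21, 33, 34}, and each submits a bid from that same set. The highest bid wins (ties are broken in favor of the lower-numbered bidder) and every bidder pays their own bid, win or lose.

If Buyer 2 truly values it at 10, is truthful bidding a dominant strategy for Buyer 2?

No

Consider the case where Buyer 1 bids 5, Buyer 3 bids 5 and Buyer 4 bids 21.
Truthful bid 10: loses but pays 10, utility -10.
Bid 5 instead: loses but pays 5, utility -5.
Since -5 > -10, bidding 5 is strictly better here, so truthful bidding is not dominant.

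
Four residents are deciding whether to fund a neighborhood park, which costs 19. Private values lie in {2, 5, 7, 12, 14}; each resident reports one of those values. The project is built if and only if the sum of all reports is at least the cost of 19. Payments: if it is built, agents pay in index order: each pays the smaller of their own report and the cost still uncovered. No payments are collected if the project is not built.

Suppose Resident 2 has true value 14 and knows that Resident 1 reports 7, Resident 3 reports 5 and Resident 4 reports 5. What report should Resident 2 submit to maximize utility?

Report 2: project built, pays 2, utility 14 - 2 = 12.
Report 5: project built, pays 5, utility 14 - 5 = 9.
Report 7: project built, pays 7, utility 14 - 7 = 7.
Report 12: project built, pays 12, utility 14 - 12 = 2.
Report 14: project built, pays 12, utility 14 - 12 = 2.
The best choice is 2 with utility 12.

2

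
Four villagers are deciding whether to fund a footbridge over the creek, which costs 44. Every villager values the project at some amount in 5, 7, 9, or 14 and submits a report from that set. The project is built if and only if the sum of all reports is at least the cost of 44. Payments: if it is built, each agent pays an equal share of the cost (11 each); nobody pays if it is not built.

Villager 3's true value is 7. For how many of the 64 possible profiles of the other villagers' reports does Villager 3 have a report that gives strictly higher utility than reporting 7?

Others report (9, 14, 14): truth gives -4; report 5 gives 0 > -4. Violating.
Others report (14, 9, 14): truth gives -4; report 5 gives 0 > -4. Violating.
Others report (14, 14, 9): truth gives -4; report 5 gives 0 > -4. Violating.
Others report (5, 5, 5): truth gives 0; no alternative beats it.
Others report (5, 5, 7): truth gives 0; no alternative beats it.
(Checking all 64 profiles: 3 have a profitable deviation, 61 do not.)

3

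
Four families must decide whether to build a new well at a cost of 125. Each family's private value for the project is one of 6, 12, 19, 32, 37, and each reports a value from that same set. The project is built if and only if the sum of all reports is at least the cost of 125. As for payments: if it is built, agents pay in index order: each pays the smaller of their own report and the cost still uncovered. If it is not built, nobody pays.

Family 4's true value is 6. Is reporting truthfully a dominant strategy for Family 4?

Yes

Check each profile of the others' reports and compare truth against every alternative report.
Others report (6, 6, 6): truth gives 0, best alternative gives 0.
Others report (6, 6, 12): truth gives 0, best alternative gives 0.
Others report (6, 6, 19): truth gives 0, best alternative gives 0.
Others report (6, 6, 32): truth gives 0, best alternative gives 0.
Others report (6, 6, 37): truth gives 0, best alternative gives 0.
Others report (6, 12, 6): truth gives 0, best alternative gives 0.
(Remaining 119 profiles checked similarly; truth is weakly best in each.)
In every case the truthful report is at least as good as any alternative, so it is a dominant strategy.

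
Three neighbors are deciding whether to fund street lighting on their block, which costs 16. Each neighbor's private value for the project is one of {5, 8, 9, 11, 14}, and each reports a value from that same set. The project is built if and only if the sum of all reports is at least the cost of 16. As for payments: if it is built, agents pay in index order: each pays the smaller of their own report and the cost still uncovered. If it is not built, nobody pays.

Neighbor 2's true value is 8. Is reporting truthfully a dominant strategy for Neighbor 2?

No

Consider the case where Neighbor 1 reports 5 and Neighbor 3 reports 8.
Truthful report 8: project built, pays 8, utility 8 - 8 = 0.
Report 5 instead: project built, pays 5, utility 8 - 5 = 3.
Since 3 > 0, reporting 5 is strictly better here, so truthful reporting is not dominant.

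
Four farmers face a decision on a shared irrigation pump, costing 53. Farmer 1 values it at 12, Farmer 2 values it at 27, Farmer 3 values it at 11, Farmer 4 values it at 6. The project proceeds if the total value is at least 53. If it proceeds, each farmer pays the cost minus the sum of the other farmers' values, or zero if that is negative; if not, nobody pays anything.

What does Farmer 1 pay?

Total value 56 ≥ cost 53, so the project is built.
The other farmers' values sum to 44.
Cost minus that sum is 53 - 44 = 9.

9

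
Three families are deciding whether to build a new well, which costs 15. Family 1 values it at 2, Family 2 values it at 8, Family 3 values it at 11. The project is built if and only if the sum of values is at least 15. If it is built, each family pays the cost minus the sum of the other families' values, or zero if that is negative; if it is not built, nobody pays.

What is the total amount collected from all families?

7

Total value 21 ≥ cost 15, so it is built.
Family 1: others sum to 19; max(0, 15 - 19) = 0.
Family 2: others sum to 13; max(0, 15 - 13) = 2.
Family 3: others sum to 10; max(0, 15 - 10) = 5.
Total collected = 0 + 2 + 5 = 7.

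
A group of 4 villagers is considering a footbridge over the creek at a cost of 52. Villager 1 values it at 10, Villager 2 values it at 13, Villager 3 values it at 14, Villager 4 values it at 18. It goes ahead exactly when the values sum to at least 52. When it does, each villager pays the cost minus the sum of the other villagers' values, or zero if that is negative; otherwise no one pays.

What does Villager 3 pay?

11

Total value 55 ≥ cost 52, so the project is built.
The other villagers' values sum to 41.
Cost minus that sum is 52 - 41 = 11.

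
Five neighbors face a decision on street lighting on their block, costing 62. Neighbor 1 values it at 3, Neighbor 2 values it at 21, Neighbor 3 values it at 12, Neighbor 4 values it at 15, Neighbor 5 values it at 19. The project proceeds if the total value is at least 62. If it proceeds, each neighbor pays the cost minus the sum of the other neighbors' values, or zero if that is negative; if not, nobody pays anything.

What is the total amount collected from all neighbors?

Total value 70 ≥ cost 62, so it is built.
Neighbor 1: others sum to 67; max(0, 62 - 67) = 0.
Neighbor 2: others sum to 49; max(0, 62 - 49) = 13.
Neighbor 3: others sum to 58; max(0, 62 - 58) = 4.
Neighbor 4: others sum to 55; max(0, 62 - 55) = 7.
Neighbor 5: others sum to 51; max(0, 62 - 51) = 11.
Total collected = 0 + 13 + 4 + 7 + 11 = 35.

35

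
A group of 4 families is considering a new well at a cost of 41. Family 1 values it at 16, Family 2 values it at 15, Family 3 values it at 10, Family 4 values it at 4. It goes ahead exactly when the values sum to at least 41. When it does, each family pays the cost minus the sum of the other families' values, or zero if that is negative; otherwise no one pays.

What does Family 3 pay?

Total value 45 ≥ cost 41, so the project is built.
The other families' values sum to 35.
Cost minus that sum is 41 - 35 = 6.

6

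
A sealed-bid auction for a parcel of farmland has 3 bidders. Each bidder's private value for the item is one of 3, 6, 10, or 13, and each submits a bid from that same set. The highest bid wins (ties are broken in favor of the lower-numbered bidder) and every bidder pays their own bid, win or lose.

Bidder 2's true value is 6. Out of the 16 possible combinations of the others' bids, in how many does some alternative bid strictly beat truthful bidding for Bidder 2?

14

Others bid (3, 10): truth gives -6; bid 3 gives -3 > -6. Violating.
Others bid (3, 13): truth gives -6; bid 3 gives -3 > -6. Violating.
Others bid (6, 3): truth gives -6; bid 3 gives -3 > -6. Violating.
Others bid (6, 6): truth gives -6; bid 3 gives -3 > -6. Violating.
Others bid (3, 3): truth gives 0; no alternative beats it.
Others bid (3, 6): truth gives 0; no alternative beats it.
(Checking all 16 profiles: 14 have a profitable deviation, 2 do not.)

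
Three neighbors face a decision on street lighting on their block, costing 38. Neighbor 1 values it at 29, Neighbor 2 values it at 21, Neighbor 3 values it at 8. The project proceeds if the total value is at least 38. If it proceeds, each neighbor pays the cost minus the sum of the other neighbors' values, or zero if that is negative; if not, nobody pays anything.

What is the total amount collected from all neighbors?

Total value 58 ≥ cost 38, so it is built.
Neighbor 1: others sum to 29; max(0, 38 - 29) = 9.
Neighbor 2: others sum to 37; max(0, 38 - 37) = 1.
Neighbor 3: others sum to 50; max(0, 38 - 50) = 0.
Total collected = 9 + 1 + 0 = 10.

10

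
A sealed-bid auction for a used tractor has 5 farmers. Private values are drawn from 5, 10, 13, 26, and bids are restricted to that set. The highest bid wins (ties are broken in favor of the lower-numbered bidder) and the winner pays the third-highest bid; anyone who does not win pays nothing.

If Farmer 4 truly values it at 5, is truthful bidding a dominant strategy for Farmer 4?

Yes

Check each profile of the others' bids and compare truth against every alternative bid.
Others bid (5, 5, 5, 5): truth gives 0, best alternative gives 0.
Others bid (5, 5, 5, 10): truth gives 0, best alternative gives 0.
Others bid (5, 5, 5, 13): truth gives 0, best alternative gives 0.
Others bid (5, 5, 5, 26): truth gives 0, best alternative gives 0.
Others bid (5, 5, 10, 5): truth gives 0, best alternative gives 0.
Others bid (5, 5, 10, 10): truth gives 0, best alternative gives 0.
(Remaining 250 profiles checked similarly; truth is weakly best in each.)
In every case the truthful bid is at least as good as any alternative, so it is a dominant strategy.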